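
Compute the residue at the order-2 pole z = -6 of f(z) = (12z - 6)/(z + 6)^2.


Step 1: Pole of order 2 at z = -6
Step 2: Res = lim d/dz [(z + 6)^2 * f(z)] as z -> -6
Step 3: (z + 6)^2 * f(z) = 12z - 6
Step 4: d/dz[12z - 6] = 12

12


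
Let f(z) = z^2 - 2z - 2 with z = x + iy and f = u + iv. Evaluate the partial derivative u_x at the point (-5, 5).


Step 1: f(z) = (x+iy)^2 - 2(x+iy) - 2
Step 2: u = (x^2 - y^2) - 2x - 2
Step 3: u_x = 2x - 2
Step 4: At (-5, 5): u_x = -10 - 2 = -12

-12


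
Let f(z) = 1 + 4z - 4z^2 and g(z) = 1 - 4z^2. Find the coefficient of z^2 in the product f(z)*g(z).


Step 1: z^2 term in f*g comes from: (1)*(-4z^2) + (4z)*(0) + (-4z^2)*(1)
Step 2: = -4 + 0 - 4
Step 3: = -8

-8


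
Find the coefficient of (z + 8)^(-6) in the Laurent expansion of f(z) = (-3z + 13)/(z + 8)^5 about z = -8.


Step 1: Write the numerator in powers of (z + 8): -3z + 13 = -3(z + 8) + (-3*(-8) + 13) = -3(z + 8) + 37
Step 2: Divide by (z + 8)^5: f(z) = 37(z + 8)^(-5) - 3(z + 8)^(-4)
Step 3: This finite sum is the Laurent series of f about z = -8.
Step 4: Only the powers -5 and -4 appear, so the coefficient of (z + 8)^(-6) = 0

0


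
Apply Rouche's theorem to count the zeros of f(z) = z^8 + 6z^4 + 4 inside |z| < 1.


Step 1: On |z| = 1 the three terms have sizes |z^8| = 1^8 = 1, |6z^4| = 6*1^4 = 6, |4| = 4
Step 2: The dominant term is g(z) = 6z^4; let h(z) = z^8 + 4 so f = g + h
Step 3: On |z| = 1: |g| = 6 and |h| <= 1 + 4 = 5
Step 4: Since 6 > 5, |h| < |g| on |z| = 1, so by Rouche f has the same number of zeros as g inside |z| < 1
Step 5: g(z) = 6z^4 has 4 zeros (at the origin, multiplicity 4) inside |z| < 1. Answer = 4

4


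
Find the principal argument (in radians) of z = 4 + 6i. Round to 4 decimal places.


Step 1: z = 4 + 6i
Step 2: arg(z) = atan2(6, 4)
Step 3: arg(z) = 0.9828

0.9828


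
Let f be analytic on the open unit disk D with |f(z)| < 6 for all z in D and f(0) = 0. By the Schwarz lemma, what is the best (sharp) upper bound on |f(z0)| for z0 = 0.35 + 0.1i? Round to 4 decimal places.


Step 1: g = f/6 maps D -> D with g(0) = 0, so by the Schwarz lemma |g(z)| <= |z|, i.e. |f(z)| <= 6|z|; this is sharp (f(z) = 6z).
Step 2: |z0|^2 = 0.35^2 + 0.1^2 = 0.1325
Step 3: |z0| = sqrt(0.1325) = 0.364005
Step 4: Best bound = 6 * |z0| = 6 * 0.364005 = 2.184

2.184


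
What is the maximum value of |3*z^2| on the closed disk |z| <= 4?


Step 1: On |z| = 4, |f(z)| = 3 * |z|^2 = 3 * 4^2
Step 2: By maximum modulus principle, maximum is on boundary.
Step 3: Maximum = 3 * 16 = 48

48


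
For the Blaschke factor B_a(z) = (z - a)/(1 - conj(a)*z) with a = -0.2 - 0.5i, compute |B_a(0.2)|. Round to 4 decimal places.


Step 1: Numerator z0 - a = 0.2 - (-0.2 - 0.5i) = 0.4 + 0.5i
Step 2: Denominator 1 - conj(a)*z0 = 1 - (-0.2 + 0.5i)*0.2 = 1.04 - 0.1i
Step 3: |z0 - a|^2 = 0.4^2 + 0.5^2 = 0.41; |1 - conj(a)*z0|^2 = 1.04^2 + (-0.1)^2 = 1.0916
Step 4: |B_a(0.2)| = sqrt(0.41 / 1.0916) = sqrt(0.375595)
Step 5: = 0.6129

0.6129


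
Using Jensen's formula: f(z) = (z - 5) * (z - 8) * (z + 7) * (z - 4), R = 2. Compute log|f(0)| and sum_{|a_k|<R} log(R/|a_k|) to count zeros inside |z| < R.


Jensen's formula: (1/2pi)*integral log|f(Re^it)|dt = log|f(0)| + sum_{|a_k|<R} log(R/|a_k|)
Step 1: f(0) = (-5) * (-8) * 7 * (-4) = -1120
Step 2: log|f(0)| = log|5| + log|8| + log|-7| + log|4| = 7.0211
Step 3: Zeros inside |z| < 2: none
Step 4: Jensen sum = (empty sum) = 0
Step 5: n(R) = number of terms in the Jensen sum = count of zeros inside |z| < 2 = 0

0


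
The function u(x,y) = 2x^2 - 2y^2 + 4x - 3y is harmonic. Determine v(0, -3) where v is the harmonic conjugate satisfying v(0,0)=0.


Step 1: v_x = -u_y = 4y + 3
Step 2: v_y = u_x = 4x + 4
Step 3: v = 4xy + 3x + 4y + C
Step 4: v(0,0) = 0 => C = 0
Step 5: v(0, -3) = -12

-12


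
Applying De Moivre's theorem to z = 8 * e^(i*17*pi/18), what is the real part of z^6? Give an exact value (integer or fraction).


Step 1: By De Moivre's theorem, z^6 = 8^6 * e^(i*6*17*pi/18) = 262144 * (cos(17*pi/3) + i*sin(17*pi/3))
Step 2: |z|^6 = 8^6 = 262144
Step 3: Reduce the angle mod 2*pi: 17*pi/3 - 4*pi = 5*pi/3
Step 4: cos(5*pi/3) = 1/2
Step 5: Re(z^6) = 262144 * 1/2 = 131072

131072


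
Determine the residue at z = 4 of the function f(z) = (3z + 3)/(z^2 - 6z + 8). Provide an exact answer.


Step 1: Q(z) = z^2 - 6z + 8 = (z - 4)(z - 2)
Step 2: Q'(z) = 2z - 6
Step 3: Q'(4) = 2, P(4) = 15
Step 4: Res = P(4)/Q'(4) = 15/2 = 15/2

15/2


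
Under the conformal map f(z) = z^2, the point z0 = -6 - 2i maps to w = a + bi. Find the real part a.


Step 1: z0 = -6 - 2i
Step 2: z0^2 = (-6)^2 - (-2)^2 + 24i
Step 3: real part = 36 - 4 = 32

32


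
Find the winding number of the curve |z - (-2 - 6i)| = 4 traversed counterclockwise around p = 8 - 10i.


Step 1: Center c = (-2, -6), radius = 4
Step 2: |p - c|^2 = 10^2 + (-4)^2 = 116
Step 3: r^2 = 16
Step 4: |p-c| > r so winding number = 0

0


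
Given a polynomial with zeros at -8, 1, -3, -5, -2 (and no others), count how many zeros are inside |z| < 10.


Step 1: Check each root:
  z = -8: |-8| = 8 < 10
  z = 1: |1| = 1 < 10
  z = -3: |-3| = 3 < 10
  z = -5: |-5| = 5 < 10
  z = -2: |-2| = 2 < 10
Step 2: Count = 5

5


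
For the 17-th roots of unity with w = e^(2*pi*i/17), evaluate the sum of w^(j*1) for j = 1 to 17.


Step 1: The sum sum_{j=1}^{n} w^(k*j) equals n if n | k, else 0.
Step 2: Here n = 17, k = 1
Step 3: Does n divide k? 17 | 1 -> False
Step 4: Sum = 0

0


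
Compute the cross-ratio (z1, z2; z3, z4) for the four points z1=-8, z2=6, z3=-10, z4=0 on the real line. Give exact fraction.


Step 1: (z1-z3)(z2-z4) = 2 * 6 = 12
Step 2: (z1-z4)(z2-z3) = (-8) * 16 = -128
Step 3: Cross-ratio = -12/128 = -3/32

-3/32


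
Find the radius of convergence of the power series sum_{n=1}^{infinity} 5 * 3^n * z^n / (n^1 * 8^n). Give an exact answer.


Step 1: General term a_n = 5 * 3^n / (n^1 * 8^n)
Step 2: By the root test, |a_n|^(1/n) = 5^(1/n) * 3 / (n^(1/n) * 8) -> 3/8 as n -> infinity (since 5^(1/n) -> 1 and n^(1/n) -> 1)
Step 3: R = 1/lim|a_n|^(1/n) = 8/3

8/3


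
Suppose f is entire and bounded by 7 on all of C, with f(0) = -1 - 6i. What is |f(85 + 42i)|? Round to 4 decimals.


Step 1: By Liouville's theorem, a bounded entire function is constant.
Step 2: f(z) = f(0) = -1 - 6i for all z.
Step 3: |f(w)| = |-1 - 6i| = sqrt(1 + 36)
Step 4: = 6.0828

6.0828


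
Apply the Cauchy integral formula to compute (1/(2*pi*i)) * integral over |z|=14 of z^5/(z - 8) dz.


Step 1: f(z) = z^5, a = 8 is inside |z| = 14
Step 2: By Cauchy integral formula: (1/(2pi*i)) * integral = f(a)
Step 3: f(8) = 8^5 = 32768

32768


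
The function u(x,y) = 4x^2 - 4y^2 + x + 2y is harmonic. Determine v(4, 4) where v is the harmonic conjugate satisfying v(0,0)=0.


Step 1: v_x = -u_y = 8y - 2
Step 2: v_y = u_x = 8x + 1
Step 3: v = 8xy - 2x + y + C
Step 4: v(0,0) = 0 => C = 0
Step 5: v(4, 4) = 124

124


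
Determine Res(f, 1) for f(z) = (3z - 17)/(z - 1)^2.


Step 1: Pole of order 2 at z = 1
Step 2: Res = lim d/dz [(z - 1)^2 * f(z)] as z -> 1
Step 3: (z - 1)^2 * f(z) = 3z - 17
Step 4: d/dz[3z - 17] = 3

3


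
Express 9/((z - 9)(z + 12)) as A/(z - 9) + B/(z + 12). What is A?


Step 1: Multiply both sides by (z - 9) and set z = 9
Step 2: A = 9 / (9 + 12)
Step 3: A = 9 / 21
Step 4: A = 3/7

3/7


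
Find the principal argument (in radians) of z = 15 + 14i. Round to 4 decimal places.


Step 1: z = 15 + 14i
Step 2: arg(z) = atan2(14, 15)
Step 3: arg(z) = 0.7509

0.7509


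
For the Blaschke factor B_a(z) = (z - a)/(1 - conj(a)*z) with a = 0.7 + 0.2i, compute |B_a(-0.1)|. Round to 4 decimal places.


Step 1: Numerator z0 - a = -0.1 - (0.7 + 0.2i) = -0.8 - 0.2i
Step 2: Denominator 1 - conj(a)*z0 = 1 - (0.7 - 0.2i)*(-0.1) = 1.07 - 0.02i
Step 3: |z0 - a|^2 = (-0.8)^2 + (-0.2)^2 = 0.68; |1 - conj(a)*z0|^2 = 1.07^2 + (-0.02)^2 = 1.1453
Step 4: |B_a(-0.1)| = sqrt(0.68 / 1.1453) = sqrt(0.593731)
Step 5: = 0.7705

0.7705


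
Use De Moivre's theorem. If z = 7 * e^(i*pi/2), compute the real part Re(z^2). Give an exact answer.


Step 1: By De Moivre's theorem, z^2 = 7^2 * e^(i*2*pi/2) = 49 * (cos(pi) + i*sin(pi))
Step 2: |z|^2 = 7^2 = 49
Step 3: The angle pi already lies in [0, 2*pi)
Step 4: cos(pi) = -1
Step 5: Re(z^2) = 49 * (-1) = -49

-49


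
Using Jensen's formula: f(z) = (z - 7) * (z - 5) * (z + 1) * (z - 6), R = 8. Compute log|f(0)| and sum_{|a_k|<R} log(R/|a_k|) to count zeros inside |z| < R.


Jensen's formula: (1/2pi)*integral log|f(Re^it)|dt = log|f(0)| + sum_{|a_k|<R} log(R/|a_k|)
Step 1: f(0) = (-7) * (-5) * 1 * (-6) = -210
Step 2: log|f(0)| = log|7| + log|5| + log|-1| + log|6| = 5.3471
Step 3: Zeros inside |z| < 8: 7, 5, -1, 6
Step 4: Jensen sum = log(8/7) + log(8/5) + log(8/1) + log(8/6) = 2.9707
Step 5: n(R) = number of terms in the Jensen sum = count of zeros inside |z| < 8 = 4

4


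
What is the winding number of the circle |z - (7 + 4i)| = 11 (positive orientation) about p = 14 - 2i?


Step 1: Center c = (7, 4), radius = 11
Step 2: |p - c|^2 = 7^2 + (-6)^2 = 85
Step 3: r^2 = 121
Step 4: |p-c| < r so winding number = 1

1


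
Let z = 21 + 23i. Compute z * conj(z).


Step 1: conj(z) = 21 - 23i
Step 2: z * conj(z) = 21^2 + 23^2
Step 3: = 441 + 529 = 970

970


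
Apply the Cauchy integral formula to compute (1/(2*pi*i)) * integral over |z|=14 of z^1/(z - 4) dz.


Step 1: f(z) = z^1, a = 4 is inside |z| = 14
Step 2: By Cauchy integral formula: (1/(2pi*i)) * integral = f(a)
Step 3: f(4) = 4^1 = 4

4


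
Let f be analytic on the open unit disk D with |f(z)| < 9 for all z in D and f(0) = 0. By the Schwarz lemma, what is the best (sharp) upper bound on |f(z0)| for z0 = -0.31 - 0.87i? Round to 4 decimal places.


Step 1: g = f/9 maps D -> D with g(0) = 0, so by the Schwarz lemma |g(z)| <= |z|, i.e. |f(z)| <= 9|z|; this is sharp (f(z) = 9z).
Step 2: |z0|^2 = (-0.31)^2 + (-0.87)^2 = 0.853
Step 3: |z0| = sqrt(0.853) = 0.92358
Step 4: Best bound = 9 * |z0| = 9 * 0.92358 = 8.3122

8.3122


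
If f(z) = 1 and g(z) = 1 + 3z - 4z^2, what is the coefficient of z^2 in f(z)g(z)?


Step 1: z^2 term in f*g comes from: (1)*(-4z^2) + (0)*(3z) + (0)*(1)
Step 2: = -4 + 0 + 0
Step 3: = -4

-4


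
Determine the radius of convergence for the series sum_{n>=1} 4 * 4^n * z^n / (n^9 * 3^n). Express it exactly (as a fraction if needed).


Step 1: General term a_n = 4 * 4^n / (n^9 * 3^n)
Step 2: By the root test, |a_n|^(1/n) = 4^(1/n) * 4 / (n^(9/n) * 3) -> 4/3 as n -> infinity (since 4^(1/n) -> 1 and n^(9/n) -> 1)
Step 3: R = 1/lim|a_n|^(1/n) = 3/4

3/4


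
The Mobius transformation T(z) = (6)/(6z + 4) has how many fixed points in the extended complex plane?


Step 1: Fixed points satisfy T(z) = z
Step 2: 6z^2 + 4z - 6 = 0
Step 3: Discriminant = 4^2 - 4*6*(-6) = 160
Step 4: Number of fixed points = 2

2


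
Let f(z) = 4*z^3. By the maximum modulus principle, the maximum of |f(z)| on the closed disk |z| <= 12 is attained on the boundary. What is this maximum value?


Step 1: On |z| = 12, |f(z)| = 4 * |z|^3 = 4 * 12^3
Step 2: By maximum modulus principle, maximum is on boundary.
Step 3: Maximum = 4 * 1728 = 6912

6912


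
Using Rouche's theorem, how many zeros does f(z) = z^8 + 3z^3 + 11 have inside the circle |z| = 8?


Step 1: On |z| = 8 the three terms have sizes |z^8| = 8^8 = 16777216, |3z^3| = 3*8^3 = 1536, |11| = 11
Step 2: The dominant term is g(z) = z^8; let h(z) = 3z^3 + 11 so f = g + h
Step 3: On |z| = 8: |g| = 16777216 and |h| <= 1536 + 11 = 1547
Step 4: Since 16777216 > 1547, |h| < |g| on |z| = 8, so by Rouche f has the same number of zeros as g inside |z| < 8
Step 5: g(z) = z^8 has 8 zeros (all at the origin) inside |z| < 8. Answer = 8

8


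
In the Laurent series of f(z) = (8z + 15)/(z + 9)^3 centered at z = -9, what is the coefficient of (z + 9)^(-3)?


Step 1: Write the numerator in powers of (z + 9): 8z + 15 = 8(z + 9) + (8*(-9) + 15) = 8(z + 9) - 57
Step 2: Divide by (z + 9)^3: f(z) = -57(z + 9)^(-3) + 8(z + 9)^(-2)
Step 3: This finite sum is the Laurent series of f about z = -9.
Step 4: Coefficient of (z + 9)^(-3) = 8*(-9) + 15 = -57

-57


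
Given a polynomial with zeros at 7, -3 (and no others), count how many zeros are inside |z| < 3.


Step 1: Check each root:
  z = 7: |7| = 7 >= 3
  z = -3: |-3| = 3 >= 3
Step 2: Count = 0

0


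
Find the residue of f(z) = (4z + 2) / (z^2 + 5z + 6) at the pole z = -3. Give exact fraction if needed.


Step 1: Q(z) = z^2 + 5z + 6 = (z + 3)(z + 2)
Step 2: Q'(z) = 2z + 5
Step 3: Q'(-3) = -1, P(-3) = -10
Step 4: Res = P(-3)/Q'(-3) = -10/(-1) = 10

10


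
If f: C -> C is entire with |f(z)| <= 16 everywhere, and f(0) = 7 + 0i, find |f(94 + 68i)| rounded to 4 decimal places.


Step 1: By Liouville's theorem, a bounded entire function is constant.
Step 2: f(z) = f(0) = 7 + 0i for all z.
Step 3: |f(w)| = |7 + 0i| = sqrt(49 + 0)
Step 4: = 7.0

7.0


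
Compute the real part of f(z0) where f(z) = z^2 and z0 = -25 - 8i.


Step 1: z0 = -25 - 8i
Step 2: z0^2 = (-25)^2 - (-8)^2 + 400i
Step 3: real part = 625 - 64 = 561

561


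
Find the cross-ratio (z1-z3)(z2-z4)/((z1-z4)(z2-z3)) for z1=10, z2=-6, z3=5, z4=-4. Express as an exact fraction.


Step 1: (z1-z3)(z2-z4) = 5 * (-2) = -10
Step 2: (z1-z4)(z2-z3) = 14 * (-11) = -154
Step 3: Cross-ratio = 10/154 = 5/77

5/77


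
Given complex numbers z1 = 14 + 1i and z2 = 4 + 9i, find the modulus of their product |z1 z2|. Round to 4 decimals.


Step 1: |z1| = sqrt(14^2 + 1^2) = sqrt(197)
Step 2: |z2| = sqrt(4^2 + 9^2) = sqrt(97)
Step 3: |z1*z2| = |z1|*|z2| = sqrt(197) * sqrt(97) = sqrt(197 * 97) = sqrt(19109)
Step 4: = 138.2353

138.2353


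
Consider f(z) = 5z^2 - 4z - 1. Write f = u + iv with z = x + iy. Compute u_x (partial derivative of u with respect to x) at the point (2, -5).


Step 1: f(z) = 5(x+iy)^2 - 4(x+iy) - 1
Step 2: u = 5(x^2 - y^2) - 4x - 1
Step 3: u_x = 10x - 4
Step 4: At (2, -5): u_x = 20 - 4 = 16

16


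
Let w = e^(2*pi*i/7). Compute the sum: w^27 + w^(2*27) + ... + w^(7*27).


Step 1: The sum sum_{j=1}^{n} w^(k*j) equals n if n | k, else 0.
Step 2: Here n = 7, k = 27
Step 3: Does n divide k? 7 | 27 -> False
Step 4: Sum = 0

0


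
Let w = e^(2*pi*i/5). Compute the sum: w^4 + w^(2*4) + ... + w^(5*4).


Step 1: The sum sum_{j=1}^{n} w^(k*j) equals n if n | k, else 0.
Step 2: Here n = 5, k = 4
Step 3: Does n divide k? 5 | 4 -> False
Step 4: Sum = 0

0


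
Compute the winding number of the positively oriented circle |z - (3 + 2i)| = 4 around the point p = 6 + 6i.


Step 1: Center c = (3, 2), radius = 4
Step 2: |p - c|^2 = 3^2 + 4^2 = 25
Step 3: r^2 = 16
Step 4: |p-c| > r so winding number = 0

0


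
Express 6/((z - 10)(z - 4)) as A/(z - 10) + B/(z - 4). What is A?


Step 1: Multiply both sides by (z - 10) and set z = 10
Step 2: A = 6 / (10 - 4)
Step 3: A = 6 / 6
Step 4: A = 1

1


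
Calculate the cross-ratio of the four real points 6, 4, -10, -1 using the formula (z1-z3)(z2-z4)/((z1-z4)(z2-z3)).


Step 1: (z1-z3)(z2-z4) = 16 * 5 = 80
Step 2: (z1-z4)(z2-z3) = 7 * 14 = 98
Step 3: Cross-ratio = 80/98 = 40/49

40/49


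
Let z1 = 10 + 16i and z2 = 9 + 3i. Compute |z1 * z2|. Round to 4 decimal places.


Step 1: |z1| = sqrt(10^2 + 16^2) = sqrt(356)
Step 2: |z2| = sqrt(9^2 + 3^2) = sqrt(90)
Step 3: |z1*z2| = |z1|*|z2| = sqrt(356) * sqrt(90) = sqrt(356 * 90) = sqrt(32040)
Step 4: = 178.9972

178.9972


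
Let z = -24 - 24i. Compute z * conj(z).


Step 1: conj(z) = -24 + 24i
Step 2: z * conj(z) = (-24)^2 + (-24)^2
Step 3: = 576 + 576 = 1152

1152


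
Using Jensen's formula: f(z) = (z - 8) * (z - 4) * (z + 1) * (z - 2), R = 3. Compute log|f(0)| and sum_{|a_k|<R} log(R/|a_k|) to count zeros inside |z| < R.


Jensen's formula: (1/2pi)*integral log|f(Re^it)|dt = log|f(0)| + sum_{|a_k|<R} log(R/|a_k|)
Step 1: f(0) = (-8) * (-4) * 1 * (-2) = -64
Step 2: log|f(0)| = log|8| + log|4| + log|-1| + log|2| = 4.1589
Step 3: Zeros inside |z| < 3: -1, 2
Step 4: Jensen sum = log(3/1) + log(3/2) = 1.5041
Step 5: n(R) = number of terms in the Jensen sum = count of zeros inside |z| < 3 = 2

2


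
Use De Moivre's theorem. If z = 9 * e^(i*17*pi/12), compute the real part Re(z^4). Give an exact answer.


Step 1: By De Moivre's theorem, z^4 = 9^4 * e^(i*4*17*pi/12) = 6561 * (cos(17*pi/3) + i*sin(17*pi/3))
Step 2: |z|^4 = 9^4 = 6561
Step 3: Reduce the angle mod 2*pi: 17*pi/3 - 4*pi = 5*pi/3
Step 4: cos(5*pi/3) = 1/2
Step 5: Re(z^4) = 6561 * 1/2 = 6561/2

6561/2


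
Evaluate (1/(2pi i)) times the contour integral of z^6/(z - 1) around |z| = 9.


Step 1: f(z) = z^6, a = 1 is inside |z| = 9
Step 2: By Cauchy integral formula: (1/(2pi*i)) * integral = f(a)
Step 3: f(1) = 1^6 = 1

1


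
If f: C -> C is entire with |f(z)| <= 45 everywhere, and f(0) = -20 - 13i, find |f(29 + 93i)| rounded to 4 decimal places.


Step 1: By Liouville's theorem, a bounded entire function is constant.
Step 2: f(z) = f(0) = -20 - 13i for all z.
Step 3: |f(w)| = |-20 - 13i| = sqrt(400 + 169)
Step 4: = 23.8537

23.8537


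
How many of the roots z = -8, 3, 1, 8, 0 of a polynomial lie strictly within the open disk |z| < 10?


Step 1: Check each root:
  z = -8: |-8| = 8 < 10
  z = 3: |3| = 3 < 10
  z = 1: |1| = 1 < 10
  z = 8: |8| = 8 < 10
  z = 0: |0| = 0 < 10
Step 2: Count = 5

5


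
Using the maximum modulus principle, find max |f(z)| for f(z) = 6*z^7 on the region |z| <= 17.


Step 1: On |z| = 17, |f(z)| = 6 * |z|^7 = 6 * 17^7
Step 2: By maximum modulus principle, maximum is on boundary.
Step 3: Maximum = 6 * 410338673 = 2462032038

2462032038


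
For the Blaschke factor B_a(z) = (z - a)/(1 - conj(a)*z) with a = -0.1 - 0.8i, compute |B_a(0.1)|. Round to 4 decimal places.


Step 1: Numerator z0 - a = 0.1 - (-0.1 - 0.8i) = 0.2 + 0.8i
Step 2: Denominator 1 - conj(a)*z0 = 1 - (-0.1 + 0.8i)*0.1 = 1.01 - 0.08i
Step 3: |z0 - a|^2 = 0.2^2 + 0.8^2 = 0.68; |1 - conj(a)*z0|^2 = 1.01^2 + (-0.08)^2 = 1.0265
Step 4: |B_a(0.1)| = sqrt(0.68 / 1.0265) = sqrt(0.662445)
Step 5: = 0.8139

0.8139


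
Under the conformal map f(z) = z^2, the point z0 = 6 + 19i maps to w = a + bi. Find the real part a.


Step 1: z0 = 6 + 19i
Step 2: z0^2 = 6^2 - 19^2 + 228i
Step 3: real part = 36 - 361 = -325

-325


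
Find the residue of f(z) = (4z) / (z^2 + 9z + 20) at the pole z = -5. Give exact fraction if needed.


Step 1: Q(z) = z^2 + 9z + 20 = (z + 5)(z + 4)
Step 2: Q'(z) = 2z + 9
Step 3: Q'(-5) = -1, P(-5) = -20
Step 4: Res = P(-5)/Q'(-5) = -20/(-1) = 20

20


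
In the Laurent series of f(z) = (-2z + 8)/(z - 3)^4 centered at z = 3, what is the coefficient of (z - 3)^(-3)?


Step 1: Write the numerator in powers of (z - 3): -2z + 8 = -2(z - 3) + (-2*3 + 8) = -2(z - 3) + 2
Step 2: Divide by (z - 3)^4: f(z) = 2(z - 3)^(-4) - 2(z - 3)^(-3)
Step 3: This finite sum is the Laurent series of f about z = 3.
Step 4: Coefficient of (z - 3)^(-3) = coefficient of (z - 3) in the re-centred numerator = -2

-2


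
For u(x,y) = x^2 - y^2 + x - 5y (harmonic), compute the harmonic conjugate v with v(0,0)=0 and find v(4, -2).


Step 1: v_x = -u_y = 2y + 5
Step 2: v_y = u_x = 2x + 1
Step 3: v = 2xy + 5x + y + C
Step 4: v(0,0) = 0 => C = 0
Step 5: v(4, -2) = 2

2


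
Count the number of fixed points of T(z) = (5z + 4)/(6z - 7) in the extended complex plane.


Step 1: Fixed points satisfy T(z) = z
Step 2: 6z^2 - 12z - 4 = 0
Step 3: Discriminant = (-12)^2 - 4*6*(-4) = 240
Step 4: Number of fixed points = 2

2


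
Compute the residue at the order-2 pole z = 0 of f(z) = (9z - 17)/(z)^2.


Step 1: Pole of order 2 at z = 0
Step 2: Res = lim d/dz [(z)^2 * f(z)] as z -> 0
Step 3: (z)^2 * f(z) = 9z - 17
Step 4: d/dz[9z - 17] = 9

9


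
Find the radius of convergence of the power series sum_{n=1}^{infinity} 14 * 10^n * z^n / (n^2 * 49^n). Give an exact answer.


Step 1: General term a_n = 14 * 10^n / (n^2 * 49^n)
Step 2: By the root test, |a_n|^(1/n) = 14^(1/n) * 10 / (n^(2/n) * 49) -> 10/49 as n -> infinity (since 14^(1/n) -> 1 and n^(2/n) -> 1)
Step 3: R = 1/lim|a_n|^(1/n) = 49/10

49/10


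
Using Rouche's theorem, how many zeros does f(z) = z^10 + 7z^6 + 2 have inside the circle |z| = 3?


Step 1: On |z| = 3 the three terms have sizes |z^10| = 3^10 = 59049, |7z^6| = 7*3^6 = 5103, |2| = 2
Step 2: The dominant term is g(z) = z^10; let h(z) = 7z^6 + 2 so f = g + h
Step 3: On |z| = 3: |g| = 59049 and |h| <= 5103 + 2 = 5105
Step 4: Since 59049 > 5105, |h| < |g| on |z| = 3, so by Rouche f has the same number of zeros as g inside |z| < 3
Step 5: g(z) = z^10 has 10 zeros (all at the origin) inside |z| < 3. Answer = 10

10


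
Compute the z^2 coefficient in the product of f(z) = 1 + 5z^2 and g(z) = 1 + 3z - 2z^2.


Step 1: z^2 term in f*g comes from: (1)*(-2z^2) + (0)*(3z) + (5z^2)*(1)
Step 2: = -2 + 0 + 5
Step 3: = 3

3


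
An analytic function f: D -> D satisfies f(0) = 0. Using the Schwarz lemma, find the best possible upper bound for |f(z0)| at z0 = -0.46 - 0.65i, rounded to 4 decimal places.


Step 1: Schwarz lemma: if f: D -> D is analytic with f(0) = 0, then |f(z)| <= |z| for all z in D, and this is sharp (f(z) = z).
Step 2: |z0|^2 = (-0.46)^2 + (-0.65)^2 = 0.6341
Step 3: |z0| = sqrt(0.6341) = 0.796304
Step 4: Best bound = |z0| = 0.7963

0.7963


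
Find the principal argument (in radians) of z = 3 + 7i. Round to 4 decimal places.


Step 1: z = 3 + 7i
Step 2: arg(z) = atan2(7, 3)
Step 3: arg(z) = 1.1659

1.1659


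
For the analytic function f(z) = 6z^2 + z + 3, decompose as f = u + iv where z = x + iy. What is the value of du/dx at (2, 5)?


Step 1: f(z) = 6(x+iy)^2 + (x+iy) + 3
Step 2: u = 6(x^2 - y^2) + x + 3
Step 3: u_x = 12x + 1
Step 4: At (2, 5): u_x = 24 + 1 = 25

25


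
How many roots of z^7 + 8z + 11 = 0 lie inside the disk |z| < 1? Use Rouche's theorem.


Step 1: On |z| = 1 the three terms have sizes |z^7| = 1^7 = 1, |8z| = 8*1 = 8, |11| = 11
Step 2: The dominant term is g(z) = 11; let h(z) = z^7 + 8z so f = g + h
Step 3: On |z| = 1: |g| = 11 and |h| <= 1 + 8 = 9
Step 4: Since 11 > 9, |h| < |g| on |z| = 1, so by Rouche f has the same number of zeros as g inside |z| < 1
Step 5: g(z) = 11 is a nonzero constant with no zeros inside |z| < 1. Answer = 0

0


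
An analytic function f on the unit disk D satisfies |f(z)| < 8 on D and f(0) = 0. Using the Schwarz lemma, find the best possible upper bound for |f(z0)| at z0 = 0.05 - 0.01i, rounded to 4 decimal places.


Step 1: g = f/8 maps D -> D with g(0) = 0, so by the Schwarz lemma |g(z)| <= |z|, i.e. |f(z)| <= 8|z|; this is sharp (f(z) = 8z).
Step 2: |z0|^2 = 0.05^2 + (-0.01)^2 = 0.0026
Step 3: |z0| = sqrt(0.0026) = 0.05099
Step 4: Best bound = 8 * |z0| = 8 * 0.05099 = 0.4079

0.4079


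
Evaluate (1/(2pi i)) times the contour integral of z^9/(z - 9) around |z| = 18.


Step 1: f(z) = z^9, a = 9 is inside |z| = 18
Step 2: By Cauchy integral formula: (1/(2pi*i)) * integral = f(a)
Step 3: f(9) = 9^9 = 387420489

387420489


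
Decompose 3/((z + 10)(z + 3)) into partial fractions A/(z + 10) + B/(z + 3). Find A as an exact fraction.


Step 1: Multiply both sides by (z + 10) and set z = -10
Step 2: A = 3 / (-10 + 3)
Step 3: A = 3 / (-7)
Step 4: A = -3/7

-3/7


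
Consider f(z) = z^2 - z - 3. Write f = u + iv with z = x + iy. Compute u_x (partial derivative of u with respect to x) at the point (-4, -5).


Step 1: f(z) = (x+iy)^2 - (x+iy) - 3
Step 2: u = (x^2 - y^2) - x - 3
Step 3: u_x = 2x - 1
Step 4: At (-4, -5): u_x = -8 - 1 = -9

-9


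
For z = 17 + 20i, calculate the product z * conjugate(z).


Step 1: conj(z) = 17 - 20i
Step 2: z * conj(z) = 17^2 + 20^2
Step 3: = 289 + 400 = 689

689


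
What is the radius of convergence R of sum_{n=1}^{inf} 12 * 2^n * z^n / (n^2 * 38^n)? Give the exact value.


Step 1: General term a_n = 12 * 2^n / (n^2 * 38^n)
Step 2: By the root test, |a_n|^(1/n) = 12^(1/n) * 2 / (n^(2/n) * 38) -> 2/38 as n -> infinity (since 12^(1/n) -> 1 and n^(2/n) -> 1)
Step 3: R = 1/lim|a_n|^(1/n) = 38/2 = 19

19


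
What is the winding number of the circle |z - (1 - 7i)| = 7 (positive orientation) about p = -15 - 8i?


Step 1: Center c = (1, -7), radius = 7
Step 2: |p - c|^2 = (-16)^2 + (-1)^2 = 257
Step 3: r^2 = 49
Step 4: |p-c| > r so winding number = 0

0


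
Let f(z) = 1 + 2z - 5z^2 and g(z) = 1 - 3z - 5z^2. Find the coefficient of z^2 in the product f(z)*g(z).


Step 1: z^2 term in f*g comes from: (1)*(-5z^2) + (2z)*(-3z) + (-5z^2)*(1)
Step 2: = -5 - 6 - 5
Step 3: = -16

-16


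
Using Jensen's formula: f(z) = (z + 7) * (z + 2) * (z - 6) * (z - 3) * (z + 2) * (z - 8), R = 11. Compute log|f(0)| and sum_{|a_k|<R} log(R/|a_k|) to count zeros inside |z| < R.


Jensen's formula: (1/2pi)*integral log|f(Re^it)|dt = log|f(0)| + sum_{|a_k|<R} log(R/|a_k|)
Step 1: f(0) = 7 * 2 * (-6) * (-3) * 2 * (-8) = -4032
Step 2: log|f(0)| = log|-7| + log|-2| + log|6| + log|3| + log|-2| + log|8| = 8.302
Step 3: Zeros inside |z| < 11: -7, -2, 6, 3, -2, 8
Step 4: Jensen sum = log(11/7) + log(11/2) + log(11/6) + log(11/3) + log(11/2) + log(11/8) = 6.0854
Step 5: n(R) = number of terms in the Jensen sum = count of zeros inside |z| < 11 = 6

6


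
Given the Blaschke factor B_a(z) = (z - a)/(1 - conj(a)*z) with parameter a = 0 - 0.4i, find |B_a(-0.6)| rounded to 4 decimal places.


Step 1: Numerator z0 - a = -0.6 - (0 - 0.4i) = -0.6 + 0.4i
Step 2: Denominator 1 - conj(a)*z0 = 1 - (0 + 0.4i)*(-0.6) = 1 + 0.24i
Step 3: |z0 - a|^2 = (-0.6)^2 + 0.4^2 = 0.52; |1 - conj(a)*z0|^2 = 1^2 + 0.24^2 = 1.0576
Step 4: |B_a(-0.6)| = sqrt(0.52 / 1.0576) = sqrt(0.491679)
Step 5: = 0.7012

0.7012


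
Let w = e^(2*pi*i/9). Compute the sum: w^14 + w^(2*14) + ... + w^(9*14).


Step 1: The sum sum_{j=1}^{n} w^(k*j) equals n if n | k, else 0.
Step 2: Here n = 9, k = 14
Step 3: Does n divide k? 9 | 14 -> False
Step 4: Sum = 0

0


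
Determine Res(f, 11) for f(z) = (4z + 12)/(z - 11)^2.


Step 1: Pole of order 2 at z = 11
Step 2: Res = lim d/dz [(z - 11)^2 * f(z)] as z -> 11
Step 3: (z - 11)^2 * f(z) = 4z + 12
Step 4: d/dz[4z + 12] = 4

4


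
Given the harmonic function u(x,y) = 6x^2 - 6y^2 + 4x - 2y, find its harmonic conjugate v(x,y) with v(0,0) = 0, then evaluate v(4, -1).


Step 1: v_x = -u_y = 12y + 2
Step 2: v_y = u_x = 12x + 4
Step 3: v = 12xy + 2x + 4y + C
Step 4: v(0,0) = 0 => C = 0
Step 5: v(4, -1) = -44

-44


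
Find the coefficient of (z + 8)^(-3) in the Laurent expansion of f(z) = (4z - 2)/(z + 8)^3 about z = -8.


Step 1: Write the numerator in powers of (z + 8): 4z - 2 = 4(z + 8) + (4*(-8) - 2) = 4(z + 8) - 34
Step 2: Divide by (z + 8)^3: f(z) = -34(z + 8)^(-3) + 4(z + 8)^(-2)
Step 3: This finite sum is the Laurent series of f about z = -8.
Step 4: Coefficient of (z + 8)^(-3) = 4*(-8) - 2 = -34

-34


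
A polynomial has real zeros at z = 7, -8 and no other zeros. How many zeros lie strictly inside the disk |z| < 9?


Step 1: Check each root:
  z = 7: |7| = 7 < 9
  z = -8: |-8| = 8 < 9
Step 2: Count = 2

2


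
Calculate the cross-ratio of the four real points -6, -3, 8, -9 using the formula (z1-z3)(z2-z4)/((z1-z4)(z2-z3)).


Step 1: (z1-z3)(z2-z4) = (-14) * 6 = -84
Step 2: (z1-z4)(z2-z3) = 3 * (-11) = -33
Step 3: Cross-ratio = 84/33 = 28/11

28/11


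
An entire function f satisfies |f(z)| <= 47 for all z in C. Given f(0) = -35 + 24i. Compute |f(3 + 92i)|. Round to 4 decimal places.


Step 1: By Liouville's theorem, a bounded entire function is constant.
Step 2: f(z) = f(0) = -35 + 24i for all z.
Step 3: |f(w)| = |-35 + 24i| = sqrt(1225 + 576)
Step 4: = 42.4382

42.4382


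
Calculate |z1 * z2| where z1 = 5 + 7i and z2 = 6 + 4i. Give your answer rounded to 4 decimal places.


Step 1: |z1| = sqrt(5^2 + 7^2) = sqrt(74)
Step 2: |z2| = sqrt(6^2 + 4^2) = sqrt(52)
Step 3: |z1*z2| = |z1|*|z2| = sqrt(74) * sqrt(52) = sqrt(74 * 52) = sqrt(3848)
Step 4: = 62.0322

62.0322


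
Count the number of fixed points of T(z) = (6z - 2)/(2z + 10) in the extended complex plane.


Step 1: Fixed points satisfy T(z) = z
Step 2: 2z^2 + 4z + 2 = 0
Step 3: Discriminant = 4^2 - 4*2*2 = 0
Step 4: Number of fixed points = 1

1


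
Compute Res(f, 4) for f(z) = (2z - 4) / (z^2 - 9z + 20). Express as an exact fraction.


Step 1: Q(z) = z^2 - 9z + 20 = (z - 4)(z - 5)
Step 2: Q'(z) = 2z - 9
Step 3: Q'(4) = -1, P(4) = 4
Step 4: Res = P(4)/Q'(4) = 4/(-1) = -4

-4


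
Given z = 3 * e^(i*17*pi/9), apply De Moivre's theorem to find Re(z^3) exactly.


Step 1: By De Moivre's theorem, z^3 = 3^3 * e^(i*3*17*pi/9) = 27 * (cos(17*pi/3) + i*sin(17*pi/3))
Step 2: |z|^3 = 3^3 = 27
Step 3: Reduce the angle mod 2*pi: 17*pi/3 - 4*pi = 5*pi/3
Step 4: cos(5*pi/3) = 1/2
Step 5: Re(z^3) = 27 * 1/2 = 27/2

27/2


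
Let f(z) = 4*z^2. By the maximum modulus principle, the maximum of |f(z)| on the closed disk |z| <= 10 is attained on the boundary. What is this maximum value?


Step 1: On |z| = 10, |f(z)| = 4 * |z|^2 = 4 * 10^2
Step 2: By maximum modulus principle, maximum is on boundary.
Step 3: Maximum = 4 * 100 = 400

400


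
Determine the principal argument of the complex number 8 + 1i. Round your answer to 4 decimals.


Step 1: z = 8 + 1i
Step 2: arg(z) = atan2(1, 8)
Step 3: arg(z) = 0.1244

0.1244


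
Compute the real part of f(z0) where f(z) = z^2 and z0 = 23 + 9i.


Step 1: z0 = 23 + 9i
Step 2: z0^2 = 23^2 - 9^2 + 414i
Step 3: real part = 529 - 81 = 448

448


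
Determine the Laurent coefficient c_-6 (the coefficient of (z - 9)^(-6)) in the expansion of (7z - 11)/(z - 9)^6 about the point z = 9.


Step 1: Write the numerator in powers of (z - 9): 7z - 11 = 7(z - 9) + (7*9 - 11) = 7(z - 9) + 52
Step 2: Divide by (z - 9)^6: f(z) = 52(z - 9)^(-6) + 7(z - 9)^(-5)
Step 3: This finite sum is the Laurent series of f about z = 9.
Step 4: Coefficient of (z - 9)^(-6) = 7*9 - 11 = 52

52


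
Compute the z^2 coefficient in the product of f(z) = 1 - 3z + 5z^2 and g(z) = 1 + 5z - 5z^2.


Step 1: z^2 term in f*g comes from: (1)*(-5z^2) + (-3z)*(5z) + (5z^2)*(1)
Step 2: = -5 - 15 + 5
Step 3: = -15

-15


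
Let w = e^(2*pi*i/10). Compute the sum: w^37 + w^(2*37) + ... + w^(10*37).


Step 1: The sum sum_{j=1}^{n} w^(k*j) equals n if n | k, else 0.
Step 2: Here n = 10, k = 37
Step 3: Does n divide k? 10 | 37 -> False
Step 4: Sum = 0

0


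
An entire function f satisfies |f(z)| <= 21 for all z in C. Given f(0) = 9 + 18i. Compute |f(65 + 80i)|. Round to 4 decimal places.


Step 1: By Liouville's theorem, a bounded entire function is constant.
Step 2: f(z) = f(0) = 9 + 18i for all z.
Step 3: |f(w)| = |9 + 18i| = sqrt(81 + 324)
Step 4: = 20.1246

20.1246


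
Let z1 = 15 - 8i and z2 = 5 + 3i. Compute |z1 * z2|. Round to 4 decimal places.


Step 1: |z1| = sqrt(15^2 + (-8)^2) = sqrt(289)
Step 2: |z2| = sqrt(5^2 + 3^2) = sqrt(34)
Step 3: |z1*z2| = |z1|*|z2| = sqrt(289) * sqrt(34) = sqrt(289 * 34) = sqrt(9826)
Step 4: = 99.1262

99.1262


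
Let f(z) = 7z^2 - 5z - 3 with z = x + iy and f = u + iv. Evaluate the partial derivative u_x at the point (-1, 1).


Step 1: f(z) = 7(x+iy)^2 - 5(x+iy) - 3
Step 2: u = 7(x^2 - y^2) - 5x - 3
Step 3: u_x = 14x - 5
Step 4: At (-1, 1): u_x = -14 - 5 = -19

-19


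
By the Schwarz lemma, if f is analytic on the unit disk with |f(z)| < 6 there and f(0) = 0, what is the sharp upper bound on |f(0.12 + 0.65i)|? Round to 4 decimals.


Step 1: g = f/6 maps D -> D with g(0) = 0, so by the Schwarz lemma |g(z)| <= |z|, i.e. |f(z)| <= 6|z|; this is sharp (f(z) = 6z).
Step 2: |z0|^2 = 0.12^2 + 0.65^2 = 0.4369
Step 3: |z0| = sqrt(0.4369) = 0.660984
Step 4: Best bound = 6 * |z0| = 6 * 0.660984 = 3.9659

3.9659


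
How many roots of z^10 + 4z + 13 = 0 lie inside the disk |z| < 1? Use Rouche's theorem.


Step 1: On |z| = 1 the three terms have sizes |z^10| = 1^10 = 1, |4z| = 4*1 = 4, |13| = 13
Step 2: The dominant term is g(z) = 13; let h(z) = z^10 + 4z so f = g + h
Step 3: On |z| = 1: |g| = 13 and |h| <= 1 + 4 = 5
Step 4: Since 13 > 5, |h| < |g| on |z| = 1, so by Rouche f has the same number of zeros as g inside |z| < 1
Step 5: g(z) = 13 is a nonzero constant with no zeros inside |z| < 1. Answer = 0

0


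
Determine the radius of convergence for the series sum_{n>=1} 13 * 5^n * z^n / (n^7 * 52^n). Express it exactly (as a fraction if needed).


Step 1: General term a_n = 13 * 5^n / (n^7 * 52^n)
Step 2: By the root test, |a_n|^(1/n) = 13^(1/n) * 5 / (n^(7/n) * 52) -> 5/52 as n -> infinity (since 13^(1/n) -> 1 and n^(7/n) -> 1)
Step 3: R = 1/lim|a_n|^(1/n) = 52/5

52/5


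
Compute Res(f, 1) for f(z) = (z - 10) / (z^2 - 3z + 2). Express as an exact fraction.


Step 1: Q(z) = z^2 - 3z + 2 = (z - 1)(z - 2)
Step 2: Q'(z) = 2z - 3
Step 3: Q'(1) = -1, P(1) = -9
Step 4: Res = P(1)/Q'(1) = -9/(-1) = 9

9


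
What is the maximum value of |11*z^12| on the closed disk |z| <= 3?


Step 1: On |z| = 3, |f(z)| = 11 * |z|^12 = 11 * 3^12
Step 2: By maximum modulus principle, maximum is on boundary.
Step 3: Maximum = 11 * 531441 = 5845851

5845851


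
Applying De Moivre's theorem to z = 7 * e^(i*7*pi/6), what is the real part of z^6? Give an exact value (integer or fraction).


Step 1: By De Moivre's theorem, z^6 = 7^6 * e^(i*6*7*pi/6) = 117649 * (cos(7*pi) + i*sin(7*pi))
Step 2: |z|^6 = 7^6 = 117649
Step 3: Reduce the angle mod 2*pi: 7*pi - 6*pi = pi
Step 4: cos(pi) = -1
Step 5: Re(z^6) = 117649 * (-1) = -117649

-117649


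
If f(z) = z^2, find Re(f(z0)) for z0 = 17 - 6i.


Step 1: z0 = 17 - 6i
Step 2: z0^2 = 17^2 - (-6)^2 - 204i
Step 3: real part = 289 - 36 = 253

253


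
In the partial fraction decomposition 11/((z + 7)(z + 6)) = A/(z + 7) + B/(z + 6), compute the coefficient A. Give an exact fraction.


Step 1: Multiply both sides by (z + 7) and set z = -7
Step 2: A = 11 / (-7 + 6)
Step 3: A = 11 / (-1)
Step 4: A = -11

-11


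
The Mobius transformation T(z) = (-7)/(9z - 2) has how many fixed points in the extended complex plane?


Step 1: Fixed points satisfy T(z) = z
Step 2: 9z^2 - 2z + 7 = 0
Step 3: Discriminant = (-2)^2 - 4*9*7 = -248
Step 4: Number of fixed points = 2

2


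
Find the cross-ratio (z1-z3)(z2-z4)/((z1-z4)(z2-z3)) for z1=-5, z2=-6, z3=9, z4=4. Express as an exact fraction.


Step 1: (z1-z3)(z2-z4) = (-14) * (-10) = 140
Step 2: (z1-z4)(z2-z3) = (-9) * (-15) = 135
Step 3: Cross-ratio = 140/135 = 28/27

28/27


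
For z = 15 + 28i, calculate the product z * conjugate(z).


Step 1: conj(z) = 15 - 28i
Step 2: z * conj(z) = 15^2 + 28^2
Step 3: = 225 + 784 = 1009

1009


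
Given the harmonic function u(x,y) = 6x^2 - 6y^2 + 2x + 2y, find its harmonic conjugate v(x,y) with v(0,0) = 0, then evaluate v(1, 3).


Step 1: v_x = -u_y = 12y - 2
Step 2: v_y = u_x = 12x + 2
Step 3: v = 12xy - 2x + 2y + C
Step 4: v(0,0) = 0 => C = 0
Step 5: v(1, 3) = 40

40


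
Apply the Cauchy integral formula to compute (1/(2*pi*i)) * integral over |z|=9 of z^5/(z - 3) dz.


Step 1: f(z) = z^5, a = 3 is inside |z| = 9
Step 2: By Cauchy integral formula: (1/(2pi*i)) * integral = f(a)
Step 3: f(3) = 3^5 = 243

243


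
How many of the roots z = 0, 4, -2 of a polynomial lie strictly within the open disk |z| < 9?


Step 1: Check each root:
  z = 0: |0| = 0 < 9
  z = 4: |4| = 4 < 9
  z = -2: |-2| = 2 < 9
Step 2: Count = 3

3


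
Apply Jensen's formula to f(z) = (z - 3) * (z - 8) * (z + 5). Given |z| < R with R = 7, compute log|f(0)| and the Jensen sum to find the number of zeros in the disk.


Jensen's formula: (1/2pi)*integral log|f(Re^it)|dt = log|f(0)| + sum_{|a_k|<R} log(R/|a_k|)
Step 1: f(0) = (-3) * (-8) * 5 = 120
Step 2: log|f(0)| = log|3| + log|8| + log|-5| = 4.7875
Step 3: Zeros inside |z| < 7: 3, -5
Step 4: Jensen sum = log(7/3) + log(7/5) = 1.1838
Step 5: n(R) = number of terms in the Jensen sum = count of zeros inside |z| < 7 = 2

2


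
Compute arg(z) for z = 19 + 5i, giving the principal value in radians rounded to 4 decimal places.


Step 1: z = 19 + 5i
Step 2: arg(z) = atan2(5, 19)
Step 3: arg(z) = 0.2573

0.2573


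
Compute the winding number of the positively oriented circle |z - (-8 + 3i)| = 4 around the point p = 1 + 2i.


Step 1: Center c = (-8, 3), radius = 4
Step 2: |p - c|^2 = 9^2 + (-1)^2 = 82
Step 3: r^2 = 16
Step 4: |p-c| > r so winding number = 0

0


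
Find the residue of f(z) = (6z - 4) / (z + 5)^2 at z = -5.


Step 1: Pole of order 2 at z = -5
Step 2: Res = lim d/dz [(z + 5)^2 * f(z)] as z -> -5
Step 3: (z + 5)^2 * f(z) = 6z - 4
Step 4: d/dz[6z - 4] = 6

6


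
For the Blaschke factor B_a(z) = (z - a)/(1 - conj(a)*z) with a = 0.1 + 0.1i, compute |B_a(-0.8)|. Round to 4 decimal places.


Step 1: Numerator z0 - a = -0.8 - (0.1 + 0.1i) = -0.9 - 0.1i
Step 2: Denominator 1 - conj(a)*z0 = 1 - (0.1 - 0.1i)*(-0.8) = 1.08 - 0.08i
Step 3: |z0 - a|^2 = (-0.9)^2 + (-0.1)^2 = 0.82; |1 - conj(a)*z0|^2 = 1.08^2 + (-0.08)^2 = 1.1728
Step 4: |B_a(-0.8)| = sqrt(0.82 / 1.1728) = sqrt(0.699181)
Step 5: = 0.8362

0.8362


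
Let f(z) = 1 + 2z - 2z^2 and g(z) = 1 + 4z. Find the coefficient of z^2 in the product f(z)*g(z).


Step 1: z^2 term in f*g comes from: (1)*(0) + (2z)*(4z) + (-2z^2)*(1)
Step 2: = 0 + 8 - 2
Step 3: = 6

6


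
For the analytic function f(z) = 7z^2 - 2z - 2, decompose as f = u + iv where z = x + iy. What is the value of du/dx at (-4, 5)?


Step 1: f(z) = 7(x+iy)^2 - 2(x+iy) - 2
Step 2: u = 7(x^2 - y^2) - 2x - 2
Step 3: u_x = 14x - 2
Step 4: At (-4, 5): u_x = -56 - 2 = -58

-58


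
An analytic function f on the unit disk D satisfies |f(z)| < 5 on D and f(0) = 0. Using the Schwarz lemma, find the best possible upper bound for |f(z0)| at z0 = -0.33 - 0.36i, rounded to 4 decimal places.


Step 1: g = f/5 maps D -> D with g(0) = 0, so by the Schwarz lemma |g(z)| <= |z|, i.e. |f(z)| <= 5|z|; this is sharp (f(z) = 5z).
Step 2: |z0|^2 = (-0.33)^2 + (-0.36)^2 = 0.2385
Step 3: |z0| = sqrt(0.2385) = 0.488365
Step 4: Best bound = 5 * |z0| = 5 * 0.488365 = 2.4418

2.4418


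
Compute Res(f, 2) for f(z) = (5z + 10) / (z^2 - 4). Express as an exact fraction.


Step 1: Q(z) = z^2 - 4 = (z - 2)(z + 2)
Step 2: Q'(z) = 2z
Step 3: Q'(2) = 4, P(2) = 20
Step 4: Res = P(2)/Q'(2) = 20/4 = 5

5


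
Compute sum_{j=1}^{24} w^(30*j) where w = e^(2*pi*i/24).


Step 1: The sum sum_{j=1}^{n} w^(k*j) equals n if n | k, else 0.
Step 2: Here n = 24, k = 30
Step 3: Does n divide k? 24 | 30 -> False
Step 4: Sum = 0

0


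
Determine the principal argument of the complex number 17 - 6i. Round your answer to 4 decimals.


Step 1: z = 17 - 6i
Step 2: arg(z) = atan2(-6, 17)
Step 3: arg(z) = -0.3393

-0.3393


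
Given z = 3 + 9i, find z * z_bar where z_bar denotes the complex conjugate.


Step 1: conj(z) = 3 - 9i
Step 2: z * conj(z) = 3^2 + 9^2
Step 3: = 9 + 81 = 90

90


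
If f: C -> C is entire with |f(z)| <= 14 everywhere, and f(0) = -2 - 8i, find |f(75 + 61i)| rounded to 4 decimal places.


Step 1: By Liouville's theorem, a bounded entire function is constant.
Step 2: f(z) = f(0) = -2 - 8i for all z.
Step 3: |f(w)| = |-2 - 8i| = sqrt(4 + 64)
Step 4: = 8.2462

8.2462


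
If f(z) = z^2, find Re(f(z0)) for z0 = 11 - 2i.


Step 1: z0 = 11 - 2i
Step 2: z0^2 = 11^2 - (-2)^2 - 44i
Step 3: real part = 121 - 4 = 117

117


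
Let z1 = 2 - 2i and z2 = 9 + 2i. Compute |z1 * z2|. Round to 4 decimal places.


Step 1: |z1| = sqrt(2^2 + (-2)^2) = sqrt(8)
Step 2: |z2| = sqrt(9^2 + 2^2) = sqrt(85)
Step 3: |z1*z2| = |z1|*|z2| = sqrt(8) * sqrt(85) = sqrt(8 * 85) = sqrt(680)
Step 4: = 26.0768

26.0768


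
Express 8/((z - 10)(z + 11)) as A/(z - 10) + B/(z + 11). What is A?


Step 1: Multiply both sides by (z - 10) and set z = 10
Step 2: A = 8 / (10 + 11)
Step 3: A = 8 / 21
Step 4: A = 8/21

8/21


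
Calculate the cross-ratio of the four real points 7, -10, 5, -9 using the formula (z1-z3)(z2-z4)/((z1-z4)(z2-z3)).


Step 1: (z1-z3)(z2-z4) = 2 * (-1) = -2
Step 2: (z1-z4)(z2-z3) = 16 * (-15) = -240
Step 3: Cross-ratio = 2/240 = 1/120

1/120
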